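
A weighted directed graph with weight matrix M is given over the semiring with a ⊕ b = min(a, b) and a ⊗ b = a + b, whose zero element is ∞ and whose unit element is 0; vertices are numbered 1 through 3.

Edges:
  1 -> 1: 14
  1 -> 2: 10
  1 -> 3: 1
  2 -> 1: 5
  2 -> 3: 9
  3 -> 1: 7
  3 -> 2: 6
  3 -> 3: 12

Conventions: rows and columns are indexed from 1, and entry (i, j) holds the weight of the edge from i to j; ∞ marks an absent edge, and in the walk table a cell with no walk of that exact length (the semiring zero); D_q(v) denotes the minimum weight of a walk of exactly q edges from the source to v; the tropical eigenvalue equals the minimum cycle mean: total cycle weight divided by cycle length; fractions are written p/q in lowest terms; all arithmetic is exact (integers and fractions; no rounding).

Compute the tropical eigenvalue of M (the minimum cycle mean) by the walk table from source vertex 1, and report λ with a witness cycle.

q=0: [0, ∞, ∞]
q=1: [14, 10, 1]
q=2: [8, 7, 13]
q=3: [12, 18, 9]
Optimal cycle mean attained by: cycle 1->3->1, total 1 + 7, length 2.
Answer: λ = 4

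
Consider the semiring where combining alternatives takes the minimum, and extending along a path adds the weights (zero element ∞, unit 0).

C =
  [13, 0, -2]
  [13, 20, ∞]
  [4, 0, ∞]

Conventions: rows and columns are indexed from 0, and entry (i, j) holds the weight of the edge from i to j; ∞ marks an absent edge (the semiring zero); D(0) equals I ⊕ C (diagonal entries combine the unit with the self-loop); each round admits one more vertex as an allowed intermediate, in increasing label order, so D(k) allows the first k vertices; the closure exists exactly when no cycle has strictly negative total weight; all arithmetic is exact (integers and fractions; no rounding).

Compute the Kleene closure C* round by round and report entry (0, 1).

D(0):
  [0, 0, -2]
  [13, 0, ∞]
  [4, 0, 0]
D(1):
  [0, 0, -2]
  [13, 0, 11]
  [4, 0, 0]
D(2):
  [0, 0, -2]
  [13, 0, 11]
  [4, 0, 0]
D(3):
  [0, -2, -2]
  [13, 0, 11]
  [4, 0, 0]
Answer: C*[0][1] = -2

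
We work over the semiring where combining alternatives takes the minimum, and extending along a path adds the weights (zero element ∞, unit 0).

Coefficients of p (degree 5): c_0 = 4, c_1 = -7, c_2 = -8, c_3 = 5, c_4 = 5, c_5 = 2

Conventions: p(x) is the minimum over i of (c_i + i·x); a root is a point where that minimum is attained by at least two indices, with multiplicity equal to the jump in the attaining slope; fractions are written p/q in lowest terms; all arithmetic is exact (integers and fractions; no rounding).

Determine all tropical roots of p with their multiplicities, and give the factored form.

hull edge (i=0, c=4) to (i=1, c=-7): slope -11, span 1
hull edge (i=1, c=-7) to (i=2, c=-8): slope -1, span 1
hull edge (i=2, c=-8) to (i=5, c=2): slope 10/3, span 3
Factored form: p(x) = 2 ⊗ (x ⊕ (-10/3)) ⊗ (x ⊕ (-10/3)) ⊗ (x ⊕ (-10/3)) ⊗ (x ⊕ 1) ⊗ (x ⊕ 11)
Answer: roots = -10/3 (mult 3), 1 (mult 1), 11 (mult 1)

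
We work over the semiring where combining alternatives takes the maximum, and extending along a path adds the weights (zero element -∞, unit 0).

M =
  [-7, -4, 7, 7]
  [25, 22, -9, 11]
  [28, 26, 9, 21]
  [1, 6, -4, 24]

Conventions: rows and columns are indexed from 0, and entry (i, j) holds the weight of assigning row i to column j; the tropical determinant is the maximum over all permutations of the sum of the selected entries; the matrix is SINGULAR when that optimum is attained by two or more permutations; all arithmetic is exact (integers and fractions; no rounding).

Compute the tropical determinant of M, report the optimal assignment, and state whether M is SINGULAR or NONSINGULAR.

σ = (0, 1, 2, 3): (-7) + 22 + 9 + 24 = 48
σ = (0, 1, 3, 2): (-7) + 22 + 21 + (-4) = 32
σ = (0, 2, 1, 3): (-7) + (-9) + 26 + 24 = 34
σ = (0, 2, 3, 1): (-7) + (-9) + 21 + 6 = 11
σ = (0, 3, 1, 2): (-7) + 11 + 26 + (-4) = 26
σ = (0, 3, 2, 1): (-7) + 11 + 9 + 6 = 19
σ = (1, 0, 2, 3): (-4) + 25 + 9 + 24 = 54
σ = (1, 0, 3, 2): (-4) + 25 + 21 + (-4) = 38
σ = (1, 2, 0, 3): (-4) + (-9) + 28 + 24 = 39
σ = (1, 2, 3, 0): (-4) + (-9) + 21 + 1 = 9
σ = (1, 3, 0, 2): (-4) + 11 + 28 + (-4) = 31
σ = (1, 3, 2, 0): (-4) + 11 + 9 + 1 = 17
σ = (2, 0, 1, 3): 7 + 25 + 26 + 24 = 82
σ = (2, 0, 3, 1): 7 + 25 + 21 + 6 = 59
σ = (2, 1, 0, 3): 7 + 22 + 28 + 24 = 81
σ = (2, 1, 3, 0): 7 + 22 + 21 + 1 = 51
σ = (2, 3, 0, 1): 7 + 11 + 28 + 6 = 52
σ = (2, 3, 1, 0): 7 + 11 + 26 + 1 = 45
σ = (3, 0, 1, 2): 7 + 25 + 26 + (-4) = 54
σ = (3, 0, 2, 1): 7 + 25 + 9 + 6 = 47
σ = (3, 1, 0, 2): 7 + 22 + 28 + (-4) = 53
σ = (3, 1, 2, 0): 7 + 22 + 9 + 1 = 39
σ = (3, 2, 0, 1): 7 + (-9) + 28 + 6 = 32
σ = (3, 2, 1, 0): 7 + (-9) + 26 + 1 = 25
Optimal value attained by: σ = (2, 0, 1, 3).
Answer: det⊕(M) = 82; verdict: NONSINGULAR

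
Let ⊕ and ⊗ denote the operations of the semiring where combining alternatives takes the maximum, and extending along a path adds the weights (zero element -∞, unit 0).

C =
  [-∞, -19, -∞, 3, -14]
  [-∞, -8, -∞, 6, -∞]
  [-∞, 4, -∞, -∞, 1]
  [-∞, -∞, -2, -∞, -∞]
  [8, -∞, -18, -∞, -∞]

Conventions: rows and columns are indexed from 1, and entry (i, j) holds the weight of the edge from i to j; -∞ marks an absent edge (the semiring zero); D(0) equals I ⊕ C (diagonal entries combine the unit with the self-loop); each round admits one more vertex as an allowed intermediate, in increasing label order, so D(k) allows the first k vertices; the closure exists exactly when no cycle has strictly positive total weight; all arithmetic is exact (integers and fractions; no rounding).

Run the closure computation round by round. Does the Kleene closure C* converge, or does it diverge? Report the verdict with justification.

D(0):
  [0, -19, -∞, 3, -14]
  [-∞, 0, -∞, 6, -∞]
  [-∞, 4, 0, -∞, 1]
  [-∞, -∞, -2, 0, -∞]
  [8, -∞, -18, -∞, 0]
D(1):
  [0, -19, -∞, 3, -14]
  [-∞, 0, -∞, 6, -∞]
  [-∞, 4, 0, -∞, 1]
  [-∞, -∞, -2, 0, -∞]
  [8, -11, -18, 11, 0]
D(2):
  [0, -19, -∞, 3, -14]
  [-∞, 0, -∞, 6, -∞]
  [-∞, 4, 0, 10, 1]
  [-∞, -∞, -2, 0, -∞]
  [8, -11, -18, 11, 0]
Detection: at round 3, diagonal entry (4, 4) turns strictly positive.
Key observation: the cycle 4->3->2->4 has total weight (-2) + 4 + 6, which is strictly positive.
Answer: DIVERGES — positive cycle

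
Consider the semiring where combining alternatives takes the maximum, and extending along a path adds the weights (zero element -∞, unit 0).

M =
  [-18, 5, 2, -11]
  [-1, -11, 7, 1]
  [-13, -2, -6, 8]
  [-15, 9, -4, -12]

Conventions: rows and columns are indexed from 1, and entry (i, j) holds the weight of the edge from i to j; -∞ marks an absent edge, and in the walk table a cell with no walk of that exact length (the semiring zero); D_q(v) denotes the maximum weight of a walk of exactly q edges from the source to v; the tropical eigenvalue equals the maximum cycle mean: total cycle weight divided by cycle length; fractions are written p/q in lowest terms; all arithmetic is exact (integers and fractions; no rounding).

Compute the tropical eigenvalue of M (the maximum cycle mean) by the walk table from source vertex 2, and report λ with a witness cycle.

q=0: [-∞, 0, -∞, -∞]
q=1: [-1, -11, 7, 1]
q=2: [-6, 10, 1, 15]
q=3: [9, 24, 17, 11]
q=4: [23, 20, 31, 25]
Optimal cycle mean attained by: cycle 2->3->4->2, total 7 + 8 + 9, length 3.
Answer: λ = 8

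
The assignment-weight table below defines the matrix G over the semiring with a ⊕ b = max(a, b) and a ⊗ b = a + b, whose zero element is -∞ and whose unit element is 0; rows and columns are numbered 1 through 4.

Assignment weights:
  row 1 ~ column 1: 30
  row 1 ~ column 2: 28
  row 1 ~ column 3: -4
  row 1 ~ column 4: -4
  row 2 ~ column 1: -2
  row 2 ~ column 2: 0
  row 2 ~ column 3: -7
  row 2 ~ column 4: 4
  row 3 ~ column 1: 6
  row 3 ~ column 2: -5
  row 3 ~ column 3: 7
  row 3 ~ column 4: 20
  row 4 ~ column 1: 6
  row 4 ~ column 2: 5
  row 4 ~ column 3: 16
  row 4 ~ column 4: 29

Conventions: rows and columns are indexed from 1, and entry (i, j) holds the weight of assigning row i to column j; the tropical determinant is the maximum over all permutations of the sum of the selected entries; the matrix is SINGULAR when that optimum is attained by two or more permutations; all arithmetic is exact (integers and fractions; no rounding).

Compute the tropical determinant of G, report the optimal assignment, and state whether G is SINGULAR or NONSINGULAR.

σ = (1, 2, 3, 4): 30 + 0 + 7 + 29 = 66
σ = (1, 2, 4, 3): 30 + 0 + 20 + 16 = 66
σ = (1, 3, 2, 4): 30 + (-7) + (-5) + 29 = 47
σ = (1, 3, 4, 2): 30 + (-7) + 20 + 5 = 48
σ = (1, 4, 2, 3): 30 + 4 + (-5) + 16 = 45
σ = (1, 4, 3, 2): 30 + 4 + 7 + 5 = 46
σ = (2, 1, 3, 4): 28 + (-2) + 7 + 29 = 62
σ = (2, 1, 4, 3): 28 + (-2) + 20 + 16 = 62
σ = (2, 3, 1, 4): 28 + (-7) + 6 + 29 = 56
σ = (2, 3, 4, 1): 28 + (-7) + 20 + 6 = 47
σ = (2, 4, 1, 3): 28 + 4 + 6 + 16 = 54
σ = (2, 4, 3, 1): 28 + 4 + 7 + 6 = 45
σ = (3, 1, 2, 4): (-4) + (-2) + (-5) + 29 = 18
σ = (3, 1, 4, 2): (-4) + (-2) + 20 + 5 = 19
σ = (3, 2, 1, 4): (-4) + 0 + 6 + 29 = 31
σ = (3, 2, 4, 1): (-4) + 0 + 20 + 6 = 22
σ = (3, 4, 1, 2): (-4) + 4 + 6 + 5 = 11
σ = (3, 4, 2, 1): (-4) + 4 + (-5) + 6 = 1
σ = (4, 1, 2, 3): (-4) + (-2) + (-5) + 16 = 5
σ = (4, 1, 3, 2): (-4) + (-2) + 7 + 5 = 6
σ = (4, 2, 1, 3): (-4) + 0 + 6 + 16 = 18
σ = (4, 2, 3, 1): (-4) + 0 + 7 + 6 = 9
σ = (4, 3, 1, 2): (-4) + (-7) + 6 + 5 = 0
σ = (4, 3, 2, 1): (-4) + (-7) + (-5) + 6 = -10
Optimal value attained by: σ = (1, 2, 3, 4).
Answer: det⊕(G) = 66; verdict: SINGULAR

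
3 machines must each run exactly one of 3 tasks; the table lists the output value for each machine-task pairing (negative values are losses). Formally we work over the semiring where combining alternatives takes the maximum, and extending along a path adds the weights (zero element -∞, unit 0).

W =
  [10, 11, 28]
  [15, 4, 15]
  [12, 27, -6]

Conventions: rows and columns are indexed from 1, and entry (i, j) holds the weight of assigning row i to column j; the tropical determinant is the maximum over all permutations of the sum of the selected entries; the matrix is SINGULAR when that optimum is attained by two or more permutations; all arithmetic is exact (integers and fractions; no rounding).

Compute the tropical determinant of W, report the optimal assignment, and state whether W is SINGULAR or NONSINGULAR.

σ = (1, 2, 3): 10 + 4 + (-6) = 8
σ = (1, 3, 2): 10 + 15 + 27 = 52
σ = (2, 1, 3): 11 + 15 + (-6) = 20
σ = (2, 3, 1): 11 + 15 + 12 = 38
σ = (3, 1, 2): 28 + 15 + 27 = 70
σ = (3, 2, 1): 28 + 4 + 12 = 44
Optimal value attained by: σ = (3, 1, 2).
Answer: det⊕(W) = 70; verdict: NONSINGULAR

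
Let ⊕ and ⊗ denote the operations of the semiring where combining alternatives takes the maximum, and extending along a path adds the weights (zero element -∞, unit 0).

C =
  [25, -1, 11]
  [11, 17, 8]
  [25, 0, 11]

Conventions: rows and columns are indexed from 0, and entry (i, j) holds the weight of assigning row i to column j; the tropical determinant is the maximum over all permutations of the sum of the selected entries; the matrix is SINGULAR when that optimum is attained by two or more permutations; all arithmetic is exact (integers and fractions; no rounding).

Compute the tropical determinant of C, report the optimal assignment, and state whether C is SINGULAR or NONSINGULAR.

σ = (0, 1, 2): 25 + 17 + 11 = 53
σ = (0, 2, 1): 25 + 8 + 0 = 33
σ = (1, 0, 2): (-1) + 11 + 11 = 21
σ = (1, 2, 0): (-1) + 8 + 25 = 32
σ = (2, 0, 1): 11 + 11 + 0 = 22
σ = (2, 1, 0): 11 + 17 + 25 = 53
Optimal value attained by: σ = (0, 1, 2).
Answer: det⊕(C) = 53; verdict: SINGULAR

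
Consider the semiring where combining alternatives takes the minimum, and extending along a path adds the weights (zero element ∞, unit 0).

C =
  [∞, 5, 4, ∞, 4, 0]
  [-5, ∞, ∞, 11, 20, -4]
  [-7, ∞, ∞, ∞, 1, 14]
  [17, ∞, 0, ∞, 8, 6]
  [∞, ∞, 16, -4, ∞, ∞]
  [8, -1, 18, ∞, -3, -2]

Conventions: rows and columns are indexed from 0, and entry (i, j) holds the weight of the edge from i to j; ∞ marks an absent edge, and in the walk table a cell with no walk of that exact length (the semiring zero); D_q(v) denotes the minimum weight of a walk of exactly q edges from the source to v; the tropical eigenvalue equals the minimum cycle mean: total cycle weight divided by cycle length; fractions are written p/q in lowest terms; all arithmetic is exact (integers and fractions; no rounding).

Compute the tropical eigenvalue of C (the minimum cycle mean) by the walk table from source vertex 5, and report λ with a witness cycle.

q=0: [∞, ∞, ∞, ∞, ∞, 0]
q=1: [8, -1, 18, ∞, -3, -2]
q=2: [-6, -3, 12, -7, -5, -5]
q=3: [-8, -6, -7, -9, -8, -7]
q=4: [-14, -8, -9, -12, -10, -10]
q=5: [-16, -11, -12, -14, -13, -14]
q=6: [-19, -15, -14, -17, -17, -16]
Optimal cycle mean attained by: cycle 0->5->4->3->2->0, total 0 + (-3) + (-4) + 0 + (-7), length 5.
Answer: λ = -14/5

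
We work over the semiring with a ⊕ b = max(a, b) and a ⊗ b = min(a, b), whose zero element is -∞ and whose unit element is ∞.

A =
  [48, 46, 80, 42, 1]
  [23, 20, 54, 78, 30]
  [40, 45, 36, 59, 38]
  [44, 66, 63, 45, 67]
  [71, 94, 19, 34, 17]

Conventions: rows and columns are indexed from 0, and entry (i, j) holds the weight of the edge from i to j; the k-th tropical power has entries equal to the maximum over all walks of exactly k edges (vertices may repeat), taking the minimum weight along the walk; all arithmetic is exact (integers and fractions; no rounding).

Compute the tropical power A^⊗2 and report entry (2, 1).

A^⊗2:
  [48, 46, 48, 59, 42]
  [44, 66, 63, 54, 67]
  [44, 59, 59, 45, 59]
  [67, 67, 54, 66, 45]
  [48, 46, 71, 78, 34]
Key observation: the optimum is the walk 2->3->1, with weight 59 min 66 = 59.
Optimal value attained by: walk 2->3->1.
Answer: (A^⊗2)[2][1] = 59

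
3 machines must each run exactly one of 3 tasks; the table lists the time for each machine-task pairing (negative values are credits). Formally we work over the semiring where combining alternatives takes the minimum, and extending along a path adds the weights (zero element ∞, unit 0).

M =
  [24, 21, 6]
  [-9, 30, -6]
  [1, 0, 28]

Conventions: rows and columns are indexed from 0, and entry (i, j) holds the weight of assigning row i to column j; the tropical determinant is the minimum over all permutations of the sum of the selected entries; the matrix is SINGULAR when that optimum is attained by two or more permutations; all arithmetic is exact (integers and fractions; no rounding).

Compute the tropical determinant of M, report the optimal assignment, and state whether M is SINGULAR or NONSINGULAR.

σ = (0, 1, 2): 24 + 30 + 28 = 82
σ = (0, 2, 1): 24 + (-6) + 0 = 18
σ = (1, 0, 2): 21 + (-9) + 28 = 40
σ = (1, 2, 0): 21 + (-6) + 1 = 16
σ = (2, 0, 1): 6 + (-9) + 0 = -3
σ = (2, 1, 0): 6 + 30 + 1 = 37
Optimal value attained by: σ = (2, 0, 1).
Answer: det⊕(M) = -3; verdict: NONSINGULAR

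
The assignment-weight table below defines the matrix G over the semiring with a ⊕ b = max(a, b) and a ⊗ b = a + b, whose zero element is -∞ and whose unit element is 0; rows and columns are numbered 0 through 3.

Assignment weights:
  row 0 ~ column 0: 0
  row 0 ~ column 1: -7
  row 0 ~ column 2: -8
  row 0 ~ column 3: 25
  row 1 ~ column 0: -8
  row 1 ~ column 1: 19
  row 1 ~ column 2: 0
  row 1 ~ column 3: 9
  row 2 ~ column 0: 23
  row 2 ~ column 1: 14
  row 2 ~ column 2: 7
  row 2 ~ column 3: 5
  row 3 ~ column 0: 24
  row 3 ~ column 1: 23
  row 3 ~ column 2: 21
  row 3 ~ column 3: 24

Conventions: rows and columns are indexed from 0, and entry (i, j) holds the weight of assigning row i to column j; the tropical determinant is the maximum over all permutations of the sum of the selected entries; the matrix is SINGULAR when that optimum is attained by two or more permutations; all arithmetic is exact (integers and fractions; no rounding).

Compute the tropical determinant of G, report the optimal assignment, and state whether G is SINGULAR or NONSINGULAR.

σ = (0, 1, 2, 3): 0 + 19 + 7 + 24 = 50
σ = (0, 1, 3, 2): 0 + 19 + 5 + 21 = 45
σ = (0, 2, 1, 3): 0 + 0 + 14 + 24 = 38
σ = (0, 2, 3, 1): 0 + 0 + 5 + 23 = 28
σ = (0, 3, 1, 2): 0 + 9 + 14 + 21 = 44
σ = (0, 3, 2, 1): 0 + 9 + 7 + 23 = 39
σ = (1, 0, 2, 3): (-7) + (-8) + 7 + 24 = 16
σ = (1, 0, 3, 2): (-7) + (-8) + 5 + 21 = 11
σ = (1, 2, 0, 3): (-7) + 0 + 23 + 24 = 40
σ = (1, 2, 3, 0): (-7) + 0 + 5 + 24 = 22
σ = (1, 3, 0, 2): (-7) + 9 + 23 + 21 = 46
σ = (1, 3, 2, 0): (-7) + 9 + 7 + 24 = 33
σ = (2, 0, 1, 3): (-8) + (-8) + 14 + 24 = 22
σ = (2, 0, 3, 1): (-8) + (-8) + 5 + 23 = 12
σ = (2, 1, 0, 3): (-8) + 19 + 23 + 24 = 58
σ = (2, 1, 3, 0): (-8) + 19 + 5 + 24 = 40
σ = (2, 3, 0, 1): (-8) + 9 + 23 + 23 = 47
σ = (2, 3, 1, 0): (-8) + 9 + 14 + 24 = 39
σ = (3, 0, 1, 2): 25 + (-8) + 14 + 21 = 52
σ = (3, 0, 2, 1): 25 + (-8) + 7 + 23 = 47
σ = (3, 1, 0, 2): 25 + 19 + 23 + 21 = 88
σ = (3, 1, 2, 0): 25 + 19 + 7 + 24 = 75
σ = (3, 2, 0, 1): 25 + 0 + 23 + 23 = 71
σ = (3, 2, 1, 0): 25 + 0 + 14 + 24 = 63
Optimal value attained by: σ = (3, 1, 0, 2).
Answer: det⊕(G) = 88; verdict: NONSINGULAR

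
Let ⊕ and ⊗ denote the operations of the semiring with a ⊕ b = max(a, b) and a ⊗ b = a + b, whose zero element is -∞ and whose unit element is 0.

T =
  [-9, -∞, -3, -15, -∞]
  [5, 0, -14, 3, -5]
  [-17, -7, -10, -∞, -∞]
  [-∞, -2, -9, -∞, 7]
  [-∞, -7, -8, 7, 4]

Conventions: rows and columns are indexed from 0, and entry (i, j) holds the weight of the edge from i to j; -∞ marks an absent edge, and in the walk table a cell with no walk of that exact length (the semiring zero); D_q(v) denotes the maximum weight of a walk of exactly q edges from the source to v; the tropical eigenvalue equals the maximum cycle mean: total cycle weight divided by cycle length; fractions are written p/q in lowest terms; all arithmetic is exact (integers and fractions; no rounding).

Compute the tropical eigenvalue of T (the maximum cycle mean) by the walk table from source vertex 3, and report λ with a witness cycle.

q=0: [-∞, -∞, -∞, 0, -∞]
q=1: [-∞, -2, -9, -∞, 7]
q=2: [3, 0, -1, 14, 11]
q=3: [5, 12, 5, 18, 21]
q=4: [17, 16, 13, 28, 25]
q=5: [21, 26, 19, 32, 35]
Optimal cycle mean attained by: cycle 3->4->3, total 7 + 7, length 2.
Answer: λ = 7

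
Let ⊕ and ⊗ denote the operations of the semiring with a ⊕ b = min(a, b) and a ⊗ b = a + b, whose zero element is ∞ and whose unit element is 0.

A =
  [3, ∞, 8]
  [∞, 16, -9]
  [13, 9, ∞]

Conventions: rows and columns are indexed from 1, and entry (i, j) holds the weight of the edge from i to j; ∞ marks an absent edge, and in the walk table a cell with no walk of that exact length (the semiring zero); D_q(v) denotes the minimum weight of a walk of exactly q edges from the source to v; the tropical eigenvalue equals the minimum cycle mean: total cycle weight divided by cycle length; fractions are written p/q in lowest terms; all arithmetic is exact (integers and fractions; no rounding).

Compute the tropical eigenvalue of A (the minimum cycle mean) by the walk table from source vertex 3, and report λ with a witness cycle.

q=0: [∞, ∞, 0]
q=1: [13, 9, ∞]
q=2: [16, 25, 0]
q=3: [13, 9, 16]
Optimal cycle mean attained by: cycle 2->3->2, total (-9) + 9, length 2.
Answer: λ = 0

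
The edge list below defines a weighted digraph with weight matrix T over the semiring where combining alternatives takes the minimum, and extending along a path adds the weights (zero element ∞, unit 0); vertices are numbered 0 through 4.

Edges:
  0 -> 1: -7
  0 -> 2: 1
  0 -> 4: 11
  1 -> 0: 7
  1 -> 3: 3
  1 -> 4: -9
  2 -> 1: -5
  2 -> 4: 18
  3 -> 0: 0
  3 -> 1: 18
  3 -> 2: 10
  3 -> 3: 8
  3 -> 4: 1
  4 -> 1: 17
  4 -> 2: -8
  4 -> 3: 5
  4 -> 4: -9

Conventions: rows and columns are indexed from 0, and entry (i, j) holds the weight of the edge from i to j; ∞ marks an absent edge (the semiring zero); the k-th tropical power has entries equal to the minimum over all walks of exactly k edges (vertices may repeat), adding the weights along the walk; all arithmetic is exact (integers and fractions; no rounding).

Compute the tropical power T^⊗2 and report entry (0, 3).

T^⊗2:
  [0, -4, 3, -4, -16]
  [3, 0, -17, -4, -18]
  [2, 35, 10, -2, -14]
  [8, -7, -7, 6, -8]
  [5, -13, -17, -4, -18]
Key observation: the optimum is the walk 0->1->3, with weight (-7) + 3 = -4.
Optimal value attained by: walk 0->1->3.
Answer: (T^⊗2)[0][3] = -4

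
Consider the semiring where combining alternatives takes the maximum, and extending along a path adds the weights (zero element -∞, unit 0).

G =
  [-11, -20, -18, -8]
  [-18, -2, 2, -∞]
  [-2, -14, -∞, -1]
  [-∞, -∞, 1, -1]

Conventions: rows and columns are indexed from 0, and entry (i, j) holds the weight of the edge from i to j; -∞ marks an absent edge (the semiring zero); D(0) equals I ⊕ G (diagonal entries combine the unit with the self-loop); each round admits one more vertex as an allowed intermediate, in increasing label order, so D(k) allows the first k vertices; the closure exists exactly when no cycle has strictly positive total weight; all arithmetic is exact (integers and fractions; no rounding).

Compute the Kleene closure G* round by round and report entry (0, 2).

D(0):
  [0, -20, -18, -8]
  [-18, 0, 2, -∞]
  [-2, -14, 0, -1]
  [-∞, -∞, 1, 0]
D(1):
  [0, -20, -18, -8]
  [-18, 0, 2, -26]
  [-2, -14, 0, -1]
  [-∞, -∞, 1, 0]
D(2):
  [0, -20, -18, -8]
  [-18, 0, 2, -26]
  [-2, -14, 0, -1]
  [-∞, -∞, 1, 0]
D(3):
  [0, -20, -18, -8]
  [0, 0, 2, 1]
  [-2, -14, 0, -1]
  [-1, -13, 1, 0]
D(4):
  [0, -20, -7, -8]
  [0, 0, 2, 1]
  [-2, -14, 0, -1]
  [-1, -13, 1, 0]
Answer: G*[0][2] = -7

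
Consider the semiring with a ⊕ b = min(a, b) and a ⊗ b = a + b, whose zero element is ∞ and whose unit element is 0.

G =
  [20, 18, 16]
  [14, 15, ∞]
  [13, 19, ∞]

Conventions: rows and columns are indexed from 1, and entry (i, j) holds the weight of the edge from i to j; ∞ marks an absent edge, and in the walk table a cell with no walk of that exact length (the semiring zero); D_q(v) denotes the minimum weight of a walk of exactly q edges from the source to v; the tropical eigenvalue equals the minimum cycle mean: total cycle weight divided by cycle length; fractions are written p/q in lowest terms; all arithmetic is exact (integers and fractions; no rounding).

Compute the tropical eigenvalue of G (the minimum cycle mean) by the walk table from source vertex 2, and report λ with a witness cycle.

q=0: [∞, 0, ∞]
q=1: [14, 15, ∞]
q=2: [29, 30, 30]
q=3: [43, 45, 45]
Optimal cycle mean attained by: cycle 1->3->1, total 16 + 13, length 2.
Answer: λ = 29/2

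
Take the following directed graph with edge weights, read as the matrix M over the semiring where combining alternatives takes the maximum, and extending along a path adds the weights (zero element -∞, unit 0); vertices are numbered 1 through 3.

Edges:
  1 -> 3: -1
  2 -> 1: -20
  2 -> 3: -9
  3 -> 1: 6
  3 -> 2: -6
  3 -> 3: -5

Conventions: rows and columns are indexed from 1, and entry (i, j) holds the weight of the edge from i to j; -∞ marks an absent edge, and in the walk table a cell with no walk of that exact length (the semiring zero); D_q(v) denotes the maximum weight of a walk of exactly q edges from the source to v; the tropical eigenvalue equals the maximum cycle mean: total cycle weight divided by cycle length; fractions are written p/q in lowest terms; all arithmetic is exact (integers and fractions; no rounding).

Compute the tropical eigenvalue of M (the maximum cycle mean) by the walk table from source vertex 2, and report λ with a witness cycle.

q=0: [-∞, 0, -∞]
q=1: [-20, -∞, -9]
q=2: [-3, -15, -14]
q=3: [-8, -20, -4]
Optimal cycle mean attained by: cycle 1->3->1, total (-1) + 6, length 2.
Answer: λ = 5/2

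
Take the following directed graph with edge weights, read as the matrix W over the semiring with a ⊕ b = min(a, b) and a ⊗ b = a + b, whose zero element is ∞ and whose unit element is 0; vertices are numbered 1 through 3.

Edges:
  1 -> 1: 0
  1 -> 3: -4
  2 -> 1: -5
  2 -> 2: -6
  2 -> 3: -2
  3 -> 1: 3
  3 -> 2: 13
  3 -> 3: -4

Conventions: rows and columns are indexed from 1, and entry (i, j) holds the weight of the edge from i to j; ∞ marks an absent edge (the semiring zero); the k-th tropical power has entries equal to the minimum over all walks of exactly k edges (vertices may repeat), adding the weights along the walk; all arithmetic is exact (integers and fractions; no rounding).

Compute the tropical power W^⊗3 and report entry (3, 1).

W^⊗2:
  [-1, 9, -8]
  [-11, -12, -9]
  [-1, 7, -8]
W^⊗3:
  [-5, 3, -12]
  [-17, -18, -15]
  [-5, 1, -12]
Key observation: the optimum is the walk 3->3->3->1, with weight (-4) + (-4) + 3 = -5.
Optimal value attained by: walk 3->3->3->1.
Answer: (W^⊗3)[3][1] = -5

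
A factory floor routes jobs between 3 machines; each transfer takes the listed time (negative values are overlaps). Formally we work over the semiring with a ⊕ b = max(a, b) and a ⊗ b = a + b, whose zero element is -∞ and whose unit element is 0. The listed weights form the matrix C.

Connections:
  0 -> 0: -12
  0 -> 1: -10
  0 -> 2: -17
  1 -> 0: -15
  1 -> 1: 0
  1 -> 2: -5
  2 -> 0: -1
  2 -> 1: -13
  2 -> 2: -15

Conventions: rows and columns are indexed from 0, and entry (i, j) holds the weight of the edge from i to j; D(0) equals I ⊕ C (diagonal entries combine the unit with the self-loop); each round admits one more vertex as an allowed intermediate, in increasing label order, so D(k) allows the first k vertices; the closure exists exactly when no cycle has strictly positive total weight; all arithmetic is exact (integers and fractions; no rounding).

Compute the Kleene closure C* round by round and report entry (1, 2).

D(0):
  [0, -10, -17]
  [-15, 0, -5]
  [-1, -13, 0]
D(1):
  [0, -10, -17]
  [-15, 0, -5]
  [-1, -11, 0]
D(2):
  [0, -10, -15]
  [-15, 0, -5]
  [-1, -11, 0]
D(3):
  [0, -10, -15]
  [-6, 0, -5]
  [-1, -11, 0]
Answer: C*[1][2] = -5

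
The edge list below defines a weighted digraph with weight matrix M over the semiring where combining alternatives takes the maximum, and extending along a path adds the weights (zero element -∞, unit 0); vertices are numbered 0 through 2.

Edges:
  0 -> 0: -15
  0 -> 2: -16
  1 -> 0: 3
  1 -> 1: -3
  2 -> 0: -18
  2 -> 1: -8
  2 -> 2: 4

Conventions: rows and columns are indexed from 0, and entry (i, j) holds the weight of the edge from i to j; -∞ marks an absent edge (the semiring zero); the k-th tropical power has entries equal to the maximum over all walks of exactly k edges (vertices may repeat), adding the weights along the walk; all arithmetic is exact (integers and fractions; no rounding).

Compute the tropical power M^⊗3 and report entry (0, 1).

M^⊗2:
  [-30, -24, -12]
  [0, -6, -13]
  [-5, -4, 8]
M^⊗3:
  [-21, -20, -8]
  [-3, -9, -9]
  [-1, 0, 12]
Key observation: the optimum is the walk 0->2->2->1, with weight (-16) + 4 + (-8) = -20.
Optimal value attained by: walk 0->2->2->1.
Answer: (M^⊗3)[0][1] = -20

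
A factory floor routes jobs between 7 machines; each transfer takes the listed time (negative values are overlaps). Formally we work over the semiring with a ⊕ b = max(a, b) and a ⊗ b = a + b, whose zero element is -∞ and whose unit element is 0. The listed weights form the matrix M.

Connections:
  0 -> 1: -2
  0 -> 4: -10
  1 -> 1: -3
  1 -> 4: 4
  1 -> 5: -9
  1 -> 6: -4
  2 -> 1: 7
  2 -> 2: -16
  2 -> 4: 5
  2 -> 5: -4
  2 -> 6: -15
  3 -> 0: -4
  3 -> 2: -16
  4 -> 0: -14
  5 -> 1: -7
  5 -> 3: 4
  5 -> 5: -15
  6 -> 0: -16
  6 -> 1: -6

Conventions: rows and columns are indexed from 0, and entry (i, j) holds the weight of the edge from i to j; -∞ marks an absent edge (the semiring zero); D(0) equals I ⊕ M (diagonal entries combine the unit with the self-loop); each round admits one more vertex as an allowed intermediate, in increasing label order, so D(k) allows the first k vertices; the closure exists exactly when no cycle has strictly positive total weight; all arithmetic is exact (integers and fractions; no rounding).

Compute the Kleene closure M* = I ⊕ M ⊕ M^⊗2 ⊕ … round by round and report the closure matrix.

D(0):
  [0, -2, -∞, -∞, -10, -∞, -∞]
  [-∞, 0, -∞, -∞, 4, -9, -4]
  [-∞, 7, 0, -∞, 5, -4, -15]
  [-4, -∞, -16, 0, -∞, -∞, -∞]
  [-14, -∞, -∞, -∞, 0, -∞, -∞]
  [-∞, -7, -∞, 4, -∞, 0, -∞]
  [-16, -6, -∞, -∞, -∞, -∞, 0]
D(1):
  [0, -2, -∞, -∞, -10, -∞, -∞]
  [-∞, 0, -∞, -∞, 4, -9, -4]
  [-∞, 7, 0, -∞, 5, -4, -15]
  [-4, -6, -16, 0, -14, -∞, -∞]
  [-14, -16, -∞, -∞, 0, -∞, -∞]
  [-∞, -7, -∞, 4, -∞, 0, -∞]
  [-16, -6, -∞, -∞, -26, -∞, 0]
D(2):
  [0, -2, -∞, -∞, 2, -11, -6]
  [-∞, 0, -∞, -∞, 4, -9, -4]
  [-∞, 7, 0, -∞, 11, -2, 3]
  [-4, -6, -16, 0, -2, -15, -10]
  [-14, -16, -∞, -∞, 0, -25, -20]
  [-∞, -7, -∞, 4, -3, 0, -11]
  [-16, -6, -∞, -∞, -2, -15, 0]
D(3):
  [0, -2, -∞, -∞, 2, -11, -6]
  [-∞, 0, -∞, -∞, 4, -9, -4]
  [-∞, 7, 0, -∞, 11, -2, 3]
  [-4, -6, -16, 0, -2, -15, -10]
  [-14, -16, -∞, -∞, 0, -25, -20]
  [-∞, -7, -∞, 4, -3, 0, -11]
  [-16, -6, -∞, -∞, -2, -15, 0]
D(4):
  [0, -2, -∞, -∞, 2, -11, -6]
  [-∞, 0, -∞, -∞, 4, -9, -4]
  [-∞, 7, 0, -∞, 11, -2, 3]
  [-4, -6, -16, 0, -2, -15, -10]
  [-14, -16, -∞, -∞, 0, -25, -20]
  [0, -2, -12, 4, 2, 0, -6]
  [-16, -6, -∞, -∞, -2, -15, 0]
D(5):
  [0, -2, -∞, -∞, 2, -11, -6]
  [-10, 0, -∞, -∞, 4, -9, -4]
  [-3, 7, 0, -∞, 11, -2, 3]
  [-4, -6, -16, 0, -2, -15, -10]
  [-14, -16, -∞, -∞, 0, -25, -20]
  [0, -2, -12, 4, 2, 0, -6]
  [-16, -6, -∞, -∞, -2, -15, 0]
D(6):
  [0, -2, -23, -7, 2, -11, -6]
  [-9, 0, -21, -5, 4, -9, -4]
  [-2, 7, 0, 2, 11, -2, 3]
  [-4, -6, -16, 0, -2, -15, -10]
  [-14, -16, -37, -21, 0, -25, -20]
  [0, -2, -12, 4, 2, 0, -6]
  [-15, -6, -27, -11, -2, -15, 0]
D(7):
  [0, -2, -23, -7, 2, -11, -6]
  [-9, 0, -21, -5, 4, -9, -4]
  [-2, 7, 0, 2, 11, -2, 3]
  [-4, -6, -16, 0, -2, -15, -10]
  [-14, -16, -37, -21, 0, -25, -20]
  [0, -2, -12, 4, 2, 0, -6]
  [-15, -6, -27, -11, -2, -15, 0]
Answer: M* = [[0, -2, -23, -7, 2, -11, -6], [-9, 0, -21, -5, 4, -9, -4], [-2, 7, 0, 2, 11, -2, 3], [-4, -6, -16, 0, -2, -15, -10], [-14, -16, -37, -21, 0, -25, -20], [0, -2, -12, 4, 2, 0, -6], [-15, -6, -27, -11, -2, -15, 0]]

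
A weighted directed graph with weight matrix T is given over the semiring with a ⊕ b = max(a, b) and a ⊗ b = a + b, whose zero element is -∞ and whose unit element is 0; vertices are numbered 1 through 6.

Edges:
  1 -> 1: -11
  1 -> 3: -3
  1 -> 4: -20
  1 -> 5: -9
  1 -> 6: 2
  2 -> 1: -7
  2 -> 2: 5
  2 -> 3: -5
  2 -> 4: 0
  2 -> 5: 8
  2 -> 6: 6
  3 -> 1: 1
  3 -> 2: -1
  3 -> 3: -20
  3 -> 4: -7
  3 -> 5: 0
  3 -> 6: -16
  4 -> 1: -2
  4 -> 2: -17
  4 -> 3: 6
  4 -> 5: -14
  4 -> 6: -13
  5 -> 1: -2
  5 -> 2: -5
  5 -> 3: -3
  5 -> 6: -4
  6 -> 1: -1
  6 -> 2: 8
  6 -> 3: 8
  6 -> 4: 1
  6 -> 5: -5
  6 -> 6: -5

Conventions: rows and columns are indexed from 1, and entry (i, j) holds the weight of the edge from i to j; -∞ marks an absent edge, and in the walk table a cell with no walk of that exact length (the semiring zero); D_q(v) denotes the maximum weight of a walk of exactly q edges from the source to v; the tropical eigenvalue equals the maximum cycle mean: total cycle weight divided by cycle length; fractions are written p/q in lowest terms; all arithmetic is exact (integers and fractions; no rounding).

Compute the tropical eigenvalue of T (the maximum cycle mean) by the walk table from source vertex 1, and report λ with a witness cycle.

q=0: [0, -∞, -∞, -∞, -∞, -∞]
q=1: [-11, -∞, -3, -20, -9, 2]
q=2: [1, 10, 10, 3, -3, -3]
q=3: [11, 15, 9, 10, 18, 16]
q=4: [16, 24, 24, 17, 23, 21]
q=5: [25, 29, 29, 24, 32, 30]
q=6: [30, 38, 38, 31, 37, 35]
Optimal cycle mean attained by: cycle 2->6->2, total 6 + 8, length 2.
Answer: λ = 7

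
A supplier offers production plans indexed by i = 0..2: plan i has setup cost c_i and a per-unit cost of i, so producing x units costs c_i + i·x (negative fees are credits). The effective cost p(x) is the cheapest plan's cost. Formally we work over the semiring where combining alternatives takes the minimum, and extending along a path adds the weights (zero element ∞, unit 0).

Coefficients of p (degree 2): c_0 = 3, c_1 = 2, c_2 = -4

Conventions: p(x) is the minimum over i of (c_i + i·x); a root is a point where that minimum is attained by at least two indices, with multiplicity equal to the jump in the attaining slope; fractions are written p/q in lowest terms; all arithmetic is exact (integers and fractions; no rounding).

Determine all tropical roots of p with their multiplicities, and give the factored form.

hull edge (i=0, c=3) to (i=2, c=-4): slope -7/2, span 2
Factored form: p(x) = -4 ⊗ (x ⊕ 7/2) ⊗ (x ⊕ 7/2)
Answer: roots = 7/2 (mult 2)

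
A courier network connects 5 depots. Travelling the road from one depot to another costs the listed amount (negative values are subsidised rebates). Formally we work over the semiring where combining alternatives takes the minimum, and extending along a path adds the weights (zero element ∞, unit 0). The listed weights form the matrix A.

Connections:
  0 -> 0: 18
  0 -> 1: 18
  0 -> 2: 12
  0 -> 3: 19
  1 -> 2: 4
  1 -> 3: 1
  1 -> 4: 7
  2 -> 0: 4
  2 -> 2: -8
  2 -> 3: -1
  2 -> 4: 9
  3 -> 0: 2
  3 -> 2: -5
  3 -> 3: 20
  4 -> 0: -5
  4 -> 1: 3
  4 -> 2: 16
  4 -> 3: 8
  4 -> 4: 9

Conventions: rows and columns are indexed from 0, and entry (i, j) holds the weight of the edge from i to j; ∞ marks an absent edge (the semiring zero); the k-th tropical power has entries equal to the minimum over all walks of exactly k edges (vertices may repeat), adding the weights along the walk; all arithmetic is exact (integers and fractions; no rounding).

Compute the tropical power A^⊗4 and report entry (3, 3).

A^⊗2:
  [16, 36, 4, 11, 21]
  [2, 10, -4, 3, 13]
  [-4, 12, -16, -9, 1]
  [-1, 20, -13, -6, 4]
  [4, 12, 3, 4, 10]
A^⊗3:
  [8, 24, -4, 3, 13]
  [0, 16, -12, -5, 5]
  [-12, 4, -24, -17, -7]
  [-9, 7, -21, -14, -4]
  [5, 13, -5, 2, 12]
A^⊗4:
  [0, 16, -12, -5, 5]
  [-8, 8, -20, -13, -3]
  [-20, -4, -32, -25, -15]
  [-17, -1, -29, -22, -12]
  [-1, 15, -13, -6, 4]
Key observation: the optimum is the walk 3->2->2->2->3, with weight (-5) + (-8) + (-8) + (-1) = -22.
Optimal value attained by: walk 3->2->2->2->3.
Answer: (A^⊗4)[3][3] = -22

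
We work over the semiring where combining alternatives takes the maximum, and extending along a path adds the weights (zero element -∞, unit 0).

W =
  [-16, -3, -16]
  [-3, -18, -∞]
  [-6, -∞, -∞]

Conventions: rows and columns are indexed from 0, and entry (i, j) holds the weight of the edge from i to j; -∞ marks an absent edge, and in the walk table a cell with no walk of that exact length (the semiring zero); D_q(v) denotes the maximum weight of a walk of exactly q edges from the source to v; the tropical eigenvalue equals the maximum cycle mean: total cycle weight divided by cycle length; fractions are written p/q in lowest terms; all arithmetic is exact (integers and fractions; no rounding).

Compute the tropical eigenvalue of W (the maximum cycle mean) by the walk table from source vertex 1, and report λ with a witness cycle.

q=0: [-∞, 0, -∞]
q=1: [-3, -18, -∞]
q=2: [-19, -6, -19]
q=3: [-9, -22, -35]
Optimal cycle mean attained by: cycle 0->1->0, total (-3) + (-3), length 2.
Answer: λ = -3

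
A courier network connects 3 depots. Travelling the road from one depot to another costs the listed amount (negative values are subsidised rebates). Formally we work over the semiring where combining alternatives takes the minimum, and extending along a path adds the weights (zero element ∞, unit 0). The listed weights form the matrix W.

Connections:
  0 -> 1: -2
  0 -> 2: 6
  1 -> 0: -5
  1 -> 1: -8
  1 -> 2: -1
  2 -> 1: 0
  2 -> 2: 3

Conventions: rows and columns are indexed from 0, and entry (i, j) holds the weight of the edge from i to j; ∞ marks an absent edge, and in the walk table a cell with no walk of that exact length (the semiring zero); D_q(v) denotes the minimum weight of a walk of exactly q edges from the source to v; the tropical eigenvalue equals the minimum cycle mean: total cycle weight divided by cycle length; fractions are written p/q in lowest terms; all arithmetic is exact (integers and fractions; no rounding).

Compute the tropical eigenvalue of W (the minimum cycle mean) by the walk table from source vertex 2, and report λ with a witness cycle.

q=0: [∞, ∞, 0]
q=1: [∞, 0, 3]
q=2: [-5, -8, -1]
q=3: [-13, -16, -9]
Optimal cycle mean attained by: cycle 1->1, total (-8), length 1.
Answer: λ = -8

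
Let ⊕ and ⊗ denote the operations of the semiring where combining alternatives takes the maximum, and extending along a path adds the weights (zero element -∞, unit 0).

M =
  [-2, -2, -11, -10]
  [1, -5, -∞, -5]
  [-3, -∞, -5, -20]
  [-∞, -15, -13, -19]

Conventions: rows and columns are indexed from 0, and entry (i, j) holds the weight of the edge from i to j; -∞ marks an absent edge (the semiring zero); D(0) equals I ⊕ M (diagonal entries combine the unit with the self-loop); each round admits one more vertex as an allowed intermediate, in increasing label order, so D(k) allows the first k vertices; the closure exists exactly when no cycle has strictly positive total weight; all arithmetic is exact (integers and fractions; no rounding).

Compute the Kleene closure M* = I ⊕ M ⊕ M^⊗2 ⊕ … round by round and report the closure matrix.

D(0):
  [0, -2, -11, -10]
  [1, 0, -∞, -5]
  [-3, -∞, 0, -20]
  [-∞, -15, -13, 0]
D(1):
  [0, -2, -11, -10]
  [1, 0, -10, -5]
  [-3, -5, 0, -13]
  [-∞, -15, -13, 0]
D(2):
  [0, -2, -11, -7]
  [1, 0, -10, -5]
  [-3, -5, 0, -10]
  [-14, -15, -13, 0]
D(3):
  [0, -2, -11, -7]
  [1, 0, -10, -5]
  [-3, -5, 0, -10]
  [-14, -15, -13, 0]
D(4):
  [0, -2, -11, -7]
  [1, 0, -10, -5]
  [-3, -5, 0, -10]
  [-14, -15, -13, 0]
Answer: M* = [[0, -2, -11, -7], [1, 0, -10, -5], [-3, -5, 0, -10], [-14, -15, -13, 0]]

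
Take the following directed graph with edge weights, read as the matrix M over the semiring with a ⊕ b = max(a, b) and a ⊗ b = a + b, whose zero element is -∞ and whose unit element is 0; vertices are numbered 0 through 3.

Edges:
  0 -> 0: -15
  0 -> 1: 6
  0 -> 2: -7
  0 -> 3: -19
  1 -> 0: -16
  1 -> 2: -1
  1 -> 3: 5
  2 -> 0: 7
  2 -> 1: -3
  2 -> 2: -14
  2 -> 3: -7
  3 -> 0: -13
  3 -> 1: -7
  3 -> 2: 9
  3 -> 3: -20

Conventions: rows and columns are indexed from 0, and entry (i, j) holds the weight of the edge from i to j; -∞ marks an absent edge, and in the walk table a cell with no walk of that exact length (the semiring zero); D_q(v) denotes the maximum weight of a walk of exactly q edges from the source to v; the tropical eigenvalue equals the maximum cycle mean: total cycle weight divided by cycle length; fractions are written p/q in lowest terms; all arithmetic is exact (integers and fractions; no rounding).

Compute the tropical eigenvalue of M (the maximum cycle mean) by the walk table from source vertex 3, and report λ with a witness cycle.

q=0: [-∞, -∞, -∞, 0]
q=1: [-13, -7, 9, -20]
q=2: [16, 6, -5, 2]
q=3: [2, 22, 11, 11]
q=4: [18, 8, 21, 27]
Optimal cycle mean attained by: cycle 0->1->3->2->0, total 6 + 5 + 9 + 7, length 4.
Answer: λ = 27/4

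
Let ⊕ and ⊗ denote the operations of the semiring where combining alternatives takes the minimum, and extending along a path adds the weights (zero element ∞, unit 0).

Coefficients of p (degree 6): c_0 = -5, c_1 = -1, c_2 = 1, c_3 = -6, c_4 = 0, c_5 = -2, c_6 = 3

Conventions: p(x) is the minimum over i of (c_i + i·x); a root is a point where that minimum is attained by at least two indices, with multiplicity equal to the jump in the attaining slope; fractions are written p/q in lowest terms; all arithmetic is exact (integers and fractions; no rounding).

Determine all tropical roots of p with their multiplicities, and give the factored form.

hull edge (i=0, c=-5) to (i=3, c=-6): slope -1/3, span 3
hull edge (i=3, c=-6) to (i=5, c=-2): slope 2, span 2
hull edge (i=5, c=-2) to (i=6, c=3): slope 5, span 1
Factored form: p(x) = 3 ⊗ (x ⊕ (-5)) ⊗ (x ⊕ (-2)) ⊗ (x ⊕ (-2)) ⊗ (x ⊕ 1/3) ⊗ (x ⊕ 1/3) ⊗ (x ⊕ 1/3)
Answer: roots = -5 (mult 1), -2 (mult 2), 1/3 (mult 3)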